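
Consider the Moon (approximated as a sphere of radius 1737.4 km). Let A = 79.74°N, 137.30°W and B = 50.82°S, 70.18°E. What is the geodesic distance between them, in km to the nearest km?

Let φ₁ = 1.3917 rad, φ₂ = -0.8870 rad, and Δλ = -2.6620 rad.
cos c = sin φ₁ sin φ₂ + cos φ₁ cos φ₂ cos Δλ = (0.9840)(-0.7752) + (0.1781)(0.6318)(-0.8872) = -0.86260,
so c = arccos(-0.86260) = 2.61118 rad.
Distance = R·c = 1737.4 × 2.6112 ≈ 4537 km.

4537 km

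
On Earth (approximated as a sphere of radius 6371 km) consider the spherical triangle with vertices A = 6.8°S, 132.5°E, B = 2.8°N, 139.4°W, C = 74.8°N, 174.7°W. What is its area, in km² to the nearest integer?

50896103 km²

Side lengths (central angles): a = 1.3069, b = 1.5276, c = 1.5437 rad; semiperimeter s = 2.1891.
By l'Huilier's theorem, tan(E/4) = √[tan(s/2) tan((s−a)/2) tan((s−b)/2) tan((s−c)/2)], giving spherical excess E = 1.2539 rad.
Area = E·R² = 1.2539 × (6371)² ≈ 50896103 km².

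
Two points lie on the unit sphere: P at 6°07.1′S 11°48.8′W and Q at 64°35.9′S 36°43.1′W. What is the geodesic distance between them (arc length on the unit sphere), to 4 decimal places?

1.0666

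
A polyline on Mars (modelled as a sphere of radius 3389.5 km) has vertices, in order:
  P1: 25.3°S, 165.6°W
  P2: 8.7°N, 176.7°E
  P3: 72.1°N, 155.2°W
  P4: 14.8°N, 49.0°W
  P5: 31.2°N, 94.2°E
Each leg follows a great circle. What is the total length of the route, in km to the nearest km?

Leg P1→P2: central angle 0.6653 rad, distance 2255.0 km.
Leg P2→P3: central angle 1.1462 rad, distance 3885.1 km.
Leg P3→P4: central angle 1.4099 rad, distance 4778.9 km.
Leg P4→P5: central angle 2.1292 rad, distance 7217.1 km.
Total: 2255.0 + 3885.1 + 4778.9 + 7217.1 ≈ 18136 km.

18136 km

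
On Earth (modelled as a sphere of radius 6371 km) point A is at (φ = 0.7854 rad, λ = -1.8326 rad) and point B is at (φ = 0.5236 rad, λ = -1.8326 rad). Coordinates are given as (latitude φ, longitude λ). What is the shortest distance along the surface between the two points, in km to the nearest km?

With latitudes φ₁ = 45.000°, φ₂ = 30.000° and longitude difference Δλ = 0.000°:
cos c = sin φ₁ sin φ₂ + cos φ₁ cos φ₂ cos Δλ = (0.7071)(0.5000) + (0.7071)(0.8660)(1.0000) = 0.96593,
so c = arccos(0.96593) = 0.26180 rad.
Distance = R·c = 6371 × 0.2618 ≈ 1668 km.

1668 km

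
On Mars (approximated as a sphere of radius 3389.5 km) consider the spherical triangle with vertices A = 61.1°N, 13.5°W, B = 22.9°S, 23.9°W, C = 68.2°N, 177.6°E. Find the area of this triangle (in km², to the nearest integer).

4261688 km²

Side lengths (central angles): a = 2.3180, b = 0.8805, c = 1.4734 rad; semiperimeter s = 2.3360.
By l'Huilier's theorem, tan(E/4) = √[tan(s/2) tan((s−a)/2) tan((s−b)/2) tan((s−c)/2)], giving spherical excess E = 0.3709 rad.
Area = E·R² = 0.3709 × (3389.5)² ≈ 4261688 km².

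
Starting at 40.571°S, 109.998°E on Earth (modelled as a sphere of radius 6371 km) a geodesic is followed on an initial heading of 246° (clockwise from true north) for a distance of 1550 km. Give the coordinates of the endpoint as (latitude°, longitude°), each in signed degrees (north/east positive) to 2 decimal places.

-44.88°, 91.90°

Angular distance δ = d/R = 1550/6371 = 0.24329 rad; initial bearing θ = 4.2935 rad.
sin φ₂ = sin φ₁ cos δ + cos φ₁ sin δ cos θ = (-0.6504)(0.9706) + (0.7596)(0.2409)(-0.4067) = -0.7057, so φ₂ = -44.88°.
Δλ = atan2(sin θ sin δ cos φ₁, cos δ − sin φ₁ sin φ₂) = atan2(-0.1672, 0.5116) = -18.095°.
λ₂ = 109.998° − 18.095° = 91.90°.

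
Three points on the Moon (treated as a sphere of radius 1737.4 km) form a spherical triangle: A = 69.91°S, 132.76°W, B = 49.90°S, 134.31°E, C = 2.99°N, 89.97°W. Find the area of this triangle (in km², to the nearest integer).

Side lengths (central angles): a = 2.0949, b = 1.3666, c = 0.7855 rad; semiperimeter s = 2.1235.
By l'Huilier's theorem, tan(E/4) = √[tan(s/2) tan((s−a)/2) tan((s−b)/2) tan((s−c)/2)], giving spherical excess E = 0.3581 rad.
Area = E·R² = 0.3581 × (1737.4)² ≈ 1080803 km².

1080803 km²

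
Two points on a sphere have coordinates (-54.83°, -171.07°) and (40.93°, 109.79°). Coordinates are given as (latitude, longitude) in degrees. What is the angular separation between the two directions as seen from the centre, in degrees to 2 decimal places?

Let φ₁ = -0.9570 rad, φ₂ = 0.7144 rad, and Δλ = -1.3813 rad.
cos c = sin φ₁ sin φ₂ + cos φ₁ cos φ₂ cos Δλ = (-0.8174)(0.6551) + (0.5760)(0.7555)(0.1884) = -0.45355,
so c = arccos(-0.45355) = 2.04154 rad.
So the angular separation is 116.97°.

116.97°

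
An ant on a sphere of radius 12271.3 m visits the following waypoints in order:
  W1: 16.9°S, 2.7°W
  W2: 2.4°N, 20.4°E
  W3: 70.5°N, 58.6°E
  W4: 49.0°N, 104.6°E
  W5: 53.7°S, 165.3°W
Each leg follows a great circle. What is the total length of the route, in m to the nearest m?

Leg W1→W2: central angle 0.5213 rad, distance 6397.5 m.
Leg W2→W3: central angle 1.2645 rad, distance 15516.6 m.
Leg W3→W4: central angle 0.5285 rad, distance 6485.8 m.
Leg W4→W5: central angle 2.2255 rad, distance 27309.7 m.
Total: 6397.5 + 15516.6 + 6485.8 + 27309.7 ≈ 55710 m.

55710 m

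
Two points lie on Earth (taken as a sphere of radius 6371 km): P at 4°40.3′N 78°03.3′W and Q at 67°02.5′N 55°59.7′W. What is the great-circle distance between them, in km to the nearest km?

With latitudes φ₁ = 4.672°, φ₂ = 67.042° and longitude difference Δλ = 22.060°:
cos c = sin φ₁ sin φ₂ + cos φ₁ cos φ₂ cos Δλ = (0.0814)(0.9208) + (0.9967)(0.3901)(0.9268) = 0.43530,
so c = arccos(0.43530) = 1.12043 rad.
Distance = R·c = 6371 × 1.1204 ≈ 7138 km.

7138 km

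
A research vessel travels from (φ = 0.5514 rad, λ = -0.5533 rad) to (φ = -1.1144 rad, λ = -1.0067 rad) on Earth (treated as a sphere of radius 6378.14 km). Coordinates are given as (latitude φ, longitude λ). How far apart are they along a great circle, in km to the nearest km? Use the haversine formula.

10868 km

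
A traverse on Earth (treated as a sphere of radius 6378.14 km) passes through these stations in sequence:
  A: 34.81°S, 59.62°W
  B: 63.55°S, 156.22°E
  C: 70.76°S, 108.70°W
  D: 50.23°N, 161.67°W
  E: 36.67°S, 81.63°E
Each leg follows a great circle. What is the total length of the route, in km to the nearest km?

41371 km

Leg A→B: central angle 1.3545 rad, distance 8639.0 km.
Leg B→C: central angle 0.5875 rad, distance 3747.3 km.
Leg C→D: central angle 2.2127 rad, distance 14113.0 km.
Leg D→E: central angle 2.3317 rad, distance 14871.8 km.
Total: 8639.0 + 3747.3 + 14113.0 + 14871.8 ≈ 41371 km.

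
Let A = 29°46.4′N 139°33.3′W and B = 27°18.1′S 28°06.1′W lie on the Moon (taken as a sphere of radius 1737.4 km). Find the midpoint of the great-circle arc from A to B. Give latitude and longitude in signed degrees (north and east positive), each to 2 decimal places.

Central angle δ = 2.1058 rad. Interpolating on the sphere with fraction f = 0.5:
P = [sin((1−f)δ)·A + sin(fδ)·B] / sin δ = 1.0100·A + 1.0100·B in Cartesian coordinates,
giving P = (0.1245, -0.9915, 0.0383), i.e. latitude 2.19°, longitude -82.84°.

2.19°, -82.84°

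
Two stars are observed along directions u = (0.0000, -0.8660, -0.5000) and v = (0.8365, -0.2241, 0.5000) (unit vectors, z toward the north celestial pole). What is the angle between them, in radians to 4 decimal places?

1.6268 rad

u·v = -0.0559; |u| = 1.0000, |v| = 1.0000.
cos θ = (u·v)/(|u||v|) = -0.0559, so θ = 1.6268 rad.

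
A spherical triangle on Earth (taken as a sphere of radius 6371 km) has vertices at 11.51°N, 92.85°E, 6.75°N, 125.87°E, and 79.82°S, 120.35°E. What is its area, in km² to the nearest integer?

22774750 km²

Side lengths (central angles): a = 1.5117, b = 1.6136, c = 0.5747 rad; semiperimeter s = 1.8500.
By l'Huilier's theorem, tan(E/4) = √[tan(s/2) tan((s−a)/2) tan((s−b)/2) tan((s−c)/2)], giving spherical excess E = 0.5611 rad.
Area = E·R² = 0.5611 × (6371)² ≈ 22774750 km².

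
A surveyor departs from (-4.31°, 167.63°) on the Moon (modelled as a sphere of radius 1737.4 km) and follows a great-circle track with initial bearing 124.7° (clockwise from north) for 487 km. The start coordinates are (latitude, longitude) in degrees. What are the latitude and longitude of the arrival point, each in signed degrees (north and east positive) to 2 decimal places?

Angular distance δ = d/R = 487/1737.4 = 0.28030 rad; initial bearing θ = 2.1764 rad.
sin φ₂ = sin φ₁ cos δ + cos φ₁ sin δ cos θ = (-0.0752)(0.9610) + (0.9972)(0.2766)(-0.5693) = -0.2293, so φ₂ = -13.25°.
Δλ = atan2(sin θ sin δ cos φ₁, cos δ − sin φ₁ sin φ₂) = atan2(0.2268, 0.9437) = 13.513°.
λ₂ = 167.630° + 13.513° = 181.14° → -178.86° after wrapping to (−180°, 180°].

-13.25°, -178.86°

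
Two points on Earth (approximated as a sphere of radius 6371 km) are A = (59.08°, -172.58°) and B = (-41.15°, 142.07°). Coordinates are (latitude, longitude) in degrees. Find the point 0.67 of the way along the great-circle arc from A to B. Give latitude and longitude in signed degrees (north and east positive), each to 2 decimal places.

Central angle δ = 1.8677 rad. Interpolating on the sphere with fraction f = 0.67:
P = [sin((1−f)δ)·A + sin(fδ)·B] / sin δ = 0.6045·A + 0.9929·B in Cartesian coordinates,
giving P = (-0.8977, 0.4194, -0.1347), i.e. latitude -7.74°, longitude 154.96°.

-7.74°, 154.96°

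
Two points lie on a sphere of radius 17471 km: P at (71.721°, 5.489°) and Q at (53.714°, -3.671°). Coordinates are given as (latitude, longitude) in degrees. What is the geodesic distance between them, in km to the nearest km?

Let φ₁ = 1.2518 rad, φ₂ = 0.9375 rad, and Δλ = -0.1599 rad.
cos c = sin φ₁ sin φ₂ + cos φ₁ cos φ₂ cos Δλ = (0.9495)(0.8061) + (0.3136)(0.5918)(0.9872) = 0.94865,
so c = arccos(0.94865) = 0.32185 rad.
Distance = R·c = 17471 × 0.3219 ≈ 5623 km.

5623 km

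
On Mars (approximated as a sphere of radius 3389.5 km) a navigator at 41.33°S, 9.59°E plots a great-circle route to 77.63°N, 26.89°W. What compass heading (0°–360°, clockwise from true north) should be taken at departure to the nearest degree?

351°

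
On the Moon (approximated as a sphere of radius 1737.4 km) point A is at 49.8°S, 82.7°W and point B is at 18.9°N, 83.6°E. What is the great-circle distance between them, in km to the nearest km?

4464 km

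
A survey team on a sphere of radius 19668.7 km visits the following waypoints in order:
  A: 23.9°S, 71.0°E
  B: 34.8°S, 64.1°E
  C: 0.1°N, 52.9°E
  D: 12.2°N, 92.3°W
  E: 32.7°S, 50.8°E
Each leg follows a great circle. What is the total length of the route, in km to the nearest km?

114227 km

Leg A→B: central angle 0.2171 rad, distance 4270.5 km.
Leg B→C: central angle 0.6359 rad, distance 12508.1 km.
Leg C→D: central angle 2.5018 rad, distance 49207.6 km.
Leg D→E: central angle 2.4526 rad, distance 48240.2 km.
Total: 4270.5 + 12508.1 + 49207.6 + 48240.2 ≈ 114227 km.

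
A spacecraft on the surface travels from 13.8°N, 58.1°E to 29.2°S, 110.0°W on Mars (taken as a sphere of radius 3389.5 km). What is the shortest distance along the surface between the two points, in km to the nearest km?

9528 km

In radians: φ₁ = 0.2409, φ₂ = -0.5096, Δλ = -168.100° = -2.9339 rad.
cos c = sin φ₁ sin φ₂ + cos φ₁ cos φ₂ cos Δλ = (0.2385)(-0.4879) + (0.9711)(0.8729)(-0.9785) = -0.94588,
so c = arccos(-0.94588) = 2.81108 rad.
Distance = R·c = 3389.5 × 2.8111 ≈ 9528 km.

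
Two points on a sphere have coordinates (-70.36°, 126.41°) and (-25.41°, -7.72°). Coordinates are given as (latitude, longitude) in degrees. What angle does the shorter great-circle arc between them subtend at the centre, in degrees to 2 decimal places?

78.89°

In radians: φ₁ = -1.2280, φ₂ = -0.4435, Δλ = -134.130° = -2.3410 rad.
Haversine: a = sin²(Δφ/2) + cos φ₁ cos φ₂ sin²(Δλ/2) = 0.1461 + (0.3361)(0.9033)(0.8481) = 0.40363.
Central angle c = 2·arcsin(√a) = 1.37684 rad.
So the angular separation is 78.89°.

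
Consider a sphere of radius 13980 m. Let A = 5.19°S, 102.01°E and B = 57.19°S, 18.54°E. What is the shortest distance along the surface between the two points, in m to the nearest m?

20033 m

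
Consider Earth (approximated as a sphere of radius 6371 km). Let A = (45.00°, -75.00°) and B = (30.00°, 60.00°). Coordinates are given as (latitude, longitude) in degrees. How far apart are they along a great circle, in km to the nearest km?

Let φ₁ = 0.7854 rad, φ₂ = 0.5236 rad, and Δλ = 2.3562 rad.
cos c = sin φ₁ sin φ₂ + cos φ₁ cos φ₂ cos Δλ = (0.7071)(0.5000) + (0.7071)(0.8660)(-0.7071) = -0.07946,
so c = arccos(-0.07946) = 1.65034 rad.
Distance = R·c = 6371 × 1.6503 ≈ 10514 km.

10514 km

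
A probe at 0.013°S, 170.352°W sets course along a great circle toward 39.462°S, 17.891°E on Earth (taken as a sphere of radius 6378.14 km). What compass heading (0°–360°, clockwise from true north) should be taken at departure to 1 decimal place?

189.9°

Δλ = -171.757° = -2.9977 rad.
y = sin Δλ · cos φ₂ = (-0.1434)(0.7720) = -0.1107
x = cos φ₁ sin φ₂ − sin φ₁ cos φ₂ cos Δλ = (1.0000)(-0.6356) − (-0.0002)(0.7720)(-0.9897) = -0.6357
θ = atan2(y, x) = -170.12°; adding 360° gives 189.9°.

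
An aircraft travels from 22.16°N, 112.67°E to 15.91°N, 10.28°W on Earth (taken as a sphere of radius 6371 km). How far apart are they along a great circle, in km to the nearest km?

In radians: φ₁ = 0.3868, φ₂ = 0.2777, Δλ = -122.950° = -2.1459 rad.
Haversine: a = sin²(Δφ/2) + cos φ₁ cos φ₂ sin²(Δλ/2) = 0.0030 + (0.9261)(0.9617)(0.7720) = 0.69052.
Central angle c = 2·arcsin(√a) = 1.96171 rad.
Distance = R·c = 6371 × 1.9617 ≈ 12498 km.

12498 km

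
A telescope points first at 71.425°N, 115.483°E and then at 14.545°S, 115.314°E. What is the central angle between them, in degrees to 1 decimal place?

86.0°

With latitudes φ₁ = 71.425°, φ₂ = -14.545° and longitude difference Δλ = -0.169°:
Haversine: a = sin²(Δφ/2) + cos φ₁ cos φ₂ sin²(Δλ/2) = 0.4649 + (0.3185)(0.9680)(0.0000) = 0.46486.
Central angle c = 2·arcsin(√a) = 1.50046 rad.
So the angular separation is 86.0°.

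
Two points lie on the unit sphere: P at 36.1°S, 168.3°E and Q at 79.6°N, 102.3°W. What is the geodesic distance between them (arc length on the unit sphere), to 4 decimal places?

2.1871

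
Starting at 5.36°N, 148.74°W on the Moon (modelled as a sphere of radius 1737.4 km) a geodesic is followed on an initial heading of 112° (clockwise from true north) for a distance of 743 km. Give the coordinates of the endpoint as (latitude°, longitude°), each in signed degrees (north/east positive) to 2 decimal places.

-4.00°, -126.07°

Angular distance δ = d/R = 743/1737.4 = 0.42765 rad; initial bearing θ = 1.9548 rad.
sin φ₂ = sin φ₁ cos δ + cos φ₁ sin δ cos θ = (0.0934)(0.9099) + (0.9956)(0.4147)(-0.3746) = -0.0697, so φ₂ = -4.00°.
Δλ = atan2(sin θ sin δ cos φ₁, cos δ − sin φ₁ sin φ₂) = atan2(0.3829, 0.9165) = 22.673°.
λ₂ = -148.740° + 22.673° = -126.07°.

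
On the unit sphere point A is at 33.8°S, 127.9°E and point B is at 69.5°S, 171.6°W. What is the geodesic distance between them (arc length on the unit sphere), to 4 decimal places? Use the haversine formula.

0.8441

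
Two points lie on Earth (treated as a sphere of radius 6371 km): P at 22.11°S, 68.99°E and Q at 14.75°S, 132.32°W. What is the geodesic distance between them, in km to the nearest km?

15304 km

With latitudes φ₁ = -22.110°, φ₂ = -14.750° and longitude difference Δλ = 158.690°:
cos c = sin φ₁ sin φ₂ + cos φ₁ cos φ₂ cos Δλ = (-0.3764)(-0.2546) + (0.9265)(0.9670)(-0.9316) = -0.73885,
so c = arccos(-0.73885) = 2.40215 rad.
Distance = R·c = 6371 × 2.4022 ≈ 15304 km.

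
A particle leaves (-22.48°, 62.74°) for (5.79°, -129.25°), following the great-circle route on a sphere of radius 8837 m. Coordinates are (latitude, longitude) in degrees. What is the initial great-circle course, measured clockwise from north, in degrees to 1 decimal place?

143.5°

Δλ = 168.010° = 2.9323 rad.
y = sin Δλ · cos φ₂ = (0.2077)(0.9949) = 0.2067
x = cos φ₁ sin φ₂ − sin φ₁ cos φ₂ cos Δλ = (0.9240)(0.1009) − (-0.3824)(0.9949)(-0.9782) = -0.2789
θ = atan2(y, x) = 143.46°, so the bearing is 143.5°.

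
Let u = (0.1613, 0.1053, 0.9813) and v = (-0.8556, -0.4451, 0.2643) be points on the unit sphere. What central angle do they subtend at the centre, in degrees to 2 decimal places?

u·v = 0.0745; |u| = 1.0000, |v| = 1.0000.
cos θ = (u·v)/(|u||v|) = 0.0745, so θ = 85.73°.

85.73°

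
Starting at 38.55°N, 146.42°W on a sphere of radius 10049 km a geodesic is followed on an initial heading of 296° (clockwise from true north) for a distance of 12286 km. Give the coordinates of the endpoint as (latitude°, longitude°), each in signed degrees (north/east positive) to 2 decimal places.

Angular distance δ = d/R = 12286/10049 = 1.22261 rad; initial bearing θ = 5.1662 rad.
sin φ₂ = sin φ₁ cos δ + cos φ₁ sin δ cos θ = (0.6232)(0.3412) + (0.7821)(0.9400)(0.4384) = 0.5349, so φ₂ = 32.34°.
Δλ = atan2(sin θ sin δ cos φ₁, cos δ − sin φ₁ sin φ₂) = atan2(-0.6607, 0.0079) = -89.319°.
λ₂ = -146.420° − 89.319° = -235.74° → 124.26° after wrapping to (−180°, 180°].

32.34°, 124.26°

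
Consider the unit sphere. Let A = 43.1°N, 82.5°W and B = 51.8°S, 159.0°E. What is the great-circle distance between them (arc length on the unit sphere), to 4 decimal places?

2.4225

With latitudes φ₁ = 43.100°, φ₂ = -51.800° and longitude difference Δλ = -118.500°:
Haversine: a = sin²(Δφ/2) + cos φ₁ cos φ₂ sin²(Δλ/2) = 0.5427 + (0.7302)(0.6184)(0.7386) = 0.87621.
Central angle c = 2·arcsin(√a) = 2.42251 rad.
On the unit sphere the arc length equals the central angle: 2.4225.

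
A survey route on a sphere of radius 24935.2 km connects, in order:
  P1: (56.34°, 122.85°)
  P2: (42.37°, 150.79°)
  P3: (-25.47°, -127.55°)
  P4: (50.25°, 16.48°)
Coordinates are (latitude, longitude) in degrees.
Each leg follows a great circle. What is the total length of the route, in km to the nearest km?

Leg P1→P2: central angle 0.3958 rad, distance 9869.2 km.
Leg P2→P3: central angle 1.7651 rad, distance 44012.6 km.
Leg P3→P4: central angle 2.4945 rad, distance 62201.2 km.
Total: 9869.2 + 44012.6 + 62201.2 ≈ 116083 km.

116083 km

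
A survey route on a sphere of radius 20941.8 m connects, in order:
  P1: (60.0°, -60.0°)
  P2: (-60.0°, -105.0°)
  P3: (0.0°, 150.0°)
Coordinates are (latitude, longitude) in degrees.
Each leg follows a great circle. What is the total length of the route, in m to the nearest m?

81292 m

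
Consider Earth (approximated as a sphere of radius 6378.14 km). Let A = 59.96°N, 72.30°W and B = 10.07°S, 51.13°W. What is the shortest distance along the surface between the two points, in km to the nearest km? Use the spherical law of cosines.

8020 km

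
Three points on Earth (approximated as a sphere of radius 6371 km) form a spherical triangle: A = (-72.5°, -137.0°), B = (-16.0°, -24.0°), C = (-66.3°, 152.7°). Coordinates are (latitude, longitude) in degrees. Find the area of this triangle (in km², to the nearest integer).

Side lengths (central angles): a = 1.7045, b = 0.4177, c = 1.4203 rad; semiperimeter s = 1.7713.
By l'Huilier's theorem, tan(E/4) = √[tan(s/2) tan((s−a)/2) tan((s−b)/2) tan((s−c)/2)], giving spherical excess E = 0.3045 rad.
Area = E·R² = 0.3045 × (6371)² ≈ 12359003 km².

12359003 km²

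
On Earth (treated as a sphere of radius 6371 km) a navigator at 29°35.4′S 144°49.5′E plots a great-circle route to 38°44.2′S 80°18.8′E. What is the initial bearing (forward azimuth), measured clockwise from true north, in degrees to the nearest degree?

242°

Δλ = -64.512° = -1.1259 rad.
y = sin Δλ · cos φ₂ = (-0.9027)(0.7800) = -0.7041
x = cos φ₁ sin φ₂ − sin φ₁ cos φ₂ cos Δλ = (0.8696)(-0.6257) − (-0.4938)(0.7800)(0.4303) = -0.3784
θ = atan2(y, x) = -118.25°; adding 360° gives 242°.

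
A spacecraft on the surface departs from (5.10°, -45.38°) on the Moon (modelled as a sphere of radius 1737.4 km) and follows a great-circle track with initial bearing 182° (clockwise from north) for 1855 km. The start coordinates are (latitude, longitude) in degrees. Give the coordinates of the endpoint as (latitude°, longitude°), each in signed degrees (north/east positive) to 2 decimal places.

Angular distance δ = d/R = 1855/1737.4 = 1.06769 rad; initial bearing θ = 3.1765 rad.
sin φ₂ = sin φ₁ cos δ + cos φ₁ sin δ cos θ = (0.0889)(0.4822) + (0.9960)(0.8761)(-0.9994) = -0.8292, so φ₂ = -56.02°.
Δλ = atan2(sin θ sin δ cos φ₁, cos δ − sin φ₁ sin φ₂) = atan2(-0.0305, 0.5559) = -3.136°.
λ₂ = -45.380° − 3.136° = -48.52°.

-56.02°, -48.52°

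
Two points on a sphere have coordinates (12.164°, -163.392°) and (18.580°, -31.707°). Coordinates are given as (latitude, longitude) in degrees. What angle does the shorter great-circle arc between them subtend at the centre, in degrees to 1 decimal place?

123.3°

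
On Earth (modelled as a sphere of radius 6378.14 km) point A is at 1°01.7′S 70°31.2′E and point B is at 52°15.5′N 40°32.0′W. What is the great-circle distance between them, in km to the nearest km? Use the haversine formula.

With latitudes φ₁ = -1.028°, φ₂ = 52.258° and longitude difference Δλ = -111.053°:
Haversine: a = sin²(Δφ/2) + cos φ₁ cos φ₂ sin²(Δλ/2) = 0.2011 + (0.9998)(0.6121)(0.6796) = 0.61702.
Central angle c = 2·arcsin(√a) = 1.80703 rad.
Distance = R·c = 6378.14 × 1.8070 ≈ 11526 km.

11526 km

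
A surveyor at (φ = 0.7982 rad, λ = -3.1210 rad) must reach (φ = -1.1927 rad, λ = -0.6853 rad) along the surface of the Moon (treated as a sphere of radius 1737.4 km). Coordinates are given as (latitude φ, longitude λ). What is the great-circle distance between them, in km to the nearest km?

Let φ₁ = 0.7982 rad, φ₂ = -1.1927 rad, and Δλ = 2.4357 rad.
cos c = sin φ₁ sin φ₂ + cos φ₁ cos φ₂ cos Δλ = (0.7161)(-0.9294) + (0.6980)(0.3692)(-0.7610) = -0.86161,
so c = arccos(-0.86161) = 2.60924 rad.
Distance = R·c = 1737.4 × 2.6092 ≈ 4533 km.

4533 km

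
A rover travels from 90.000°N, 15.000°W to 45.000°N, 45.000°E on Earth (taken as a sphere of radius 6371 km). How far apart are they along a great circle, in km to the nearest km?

With latitudes φ₁ = 90.000°, φ₂ = 45.000° and longitude difference Δλ = 60.000°:
cos c = sin φ₁ sin φ₂ + cos φ₁ cos φ₂ cos Δλ = (1.0000)(0.7071) + (0.0000)(0.7071)(0.5000) = 0.70711,
so c = arccos(0.70711) = 0.78540 rad.
Distance = R·c = 6371 × 0.7854 ≈ 5004 km.

5004 km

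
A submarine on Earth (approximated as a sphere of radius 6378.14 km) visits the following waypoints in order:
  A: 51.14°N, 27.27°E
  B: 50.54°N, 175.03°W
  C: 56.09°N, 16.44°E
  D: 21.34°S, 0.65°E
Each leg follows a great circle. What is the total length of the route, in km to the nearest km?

25391 km

Leg A→B: central angle 1.3364 rad, distance 8523.7 km.
Leg B→C: central angle 1.2731 rad, distance 8120.3 km.
Leg C→D: central angle 1.3715 rad, distance 8747.3 km.
Total: 8523.7 + 8120.3 + 8747.3 ≈ 25391 km.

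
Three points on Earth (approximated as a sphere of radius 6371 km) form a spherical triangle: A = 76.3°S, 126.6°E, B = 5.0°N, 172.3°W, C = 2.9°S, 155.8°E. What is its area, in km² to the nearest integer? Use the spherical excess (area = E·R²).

18405951 km²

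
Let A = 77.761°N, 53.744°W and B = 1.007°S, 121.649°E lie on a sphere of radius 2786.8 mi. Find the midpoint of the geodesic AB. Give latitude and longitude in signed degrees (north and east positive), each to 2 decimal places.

50.59°, 120.41°

Central angle δ = 1.8013 rad. Interpolating on the sphere with fraction f = 0.5:
P = [sin((1−f)δ)·A + sin(fδ)·B] / sin δ = 0.8050·A + 0.8050·B in Cartesian coordinates,
giving P = (-0.3214, 0.5476, 0.7726), i.e. latitude 50.59°, longitude 120.41°.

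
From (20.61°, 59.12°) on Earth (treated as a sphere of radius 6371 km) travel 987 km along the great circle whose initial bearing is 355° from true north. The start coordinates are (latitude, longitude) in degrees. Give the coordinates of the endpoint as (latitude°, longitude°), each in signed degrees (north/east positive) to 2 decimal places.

Angular distance δ = d/R = 987/6371 = 0.15492 rad; initial bearing θ = 6.1959 rad.
sin φ₂ = sin φ₁ cos δ + cos φ₁ sin δ cos θ = (0.3520)(0.9880) + (0.9360)(0.1543)(0.9962) = 0.4917, so φ₂ = 29.45°.
Δλ = atan2(sin θ sin δ cos φ₁, cos δ − sin φ₁ sin φ₂) = atan2(-0.0126, 0.8150) = -0.885°.
λ₂ = 59.120° − 0.885° = 58.24°.

29.45°, 58.24°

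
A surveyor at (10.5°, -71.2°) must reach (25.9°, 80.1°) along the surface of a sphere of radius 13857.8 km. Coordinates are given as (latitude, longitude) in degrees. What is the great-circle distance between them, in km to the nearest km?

32440 km

Let φ₁ = 0.1833 rad, φ₂ = 0.4520 rad, and Δλ = 2.6407 rad.
cos c = sin φ₁ sin φ₂ + cos φ₁ cos φ₂ cos Δλ = (0.1822)(0.4368) + (0.9833)(0.8996)(-0.8771) = -0.69623,
so c = arccos(-0.69623) = 2.34093 rad.
Distance = R·c = 13857.8 × 2.3409 ≈ 32440 km.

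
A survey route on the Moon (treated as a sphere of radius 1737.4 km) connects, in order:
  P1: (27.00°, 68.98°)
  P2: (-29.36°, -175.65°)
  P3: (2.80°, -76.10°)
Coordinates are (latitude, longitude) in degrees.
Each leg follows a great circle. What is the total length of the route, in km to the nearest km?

6775 km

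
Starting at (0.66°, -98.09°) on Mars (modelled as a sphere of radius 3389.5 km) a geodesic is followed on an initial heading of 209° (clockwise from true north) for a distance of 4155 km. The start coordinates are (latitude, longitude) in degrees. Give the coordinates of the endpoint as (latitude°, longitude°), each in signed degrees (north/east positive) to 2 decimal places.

-55.00°, -150.79°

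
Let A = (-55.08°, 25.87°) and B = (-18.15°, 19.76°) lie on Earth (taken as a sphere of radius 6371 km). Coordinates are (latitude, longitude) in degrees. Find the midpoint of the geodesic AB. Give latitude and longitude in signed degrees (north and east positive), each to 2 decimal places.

The central angle between A and B is δ = 0.6497 rad.
With f = 0.5, the slerp weights are sin((1−f)δ)/sin δ = 0.5276 and sin(fδ)/sin δ = 0.5276.
Weighted sum of the unit vectors: (0.5276)·(0.5151,0.2498,-0.8200) + (0.5276)·(0.8943,0.3213,-0.3115) = (0.7436, 0.3013, -0.5969).
Converting back: φ = atan2(z, √(x²+y²)) = -36.65°, λ = atan2(y, x) = 22.06°.

-36.65°, 22.06°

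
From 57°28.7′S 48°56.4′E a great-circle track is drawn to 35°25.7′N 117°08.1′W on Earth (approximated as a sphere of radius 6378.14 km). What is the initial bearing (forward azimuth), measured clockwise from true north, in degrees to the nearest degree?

209°

With φ₁ = -1.0032, φ₂ = 0.6183, Δλ = -2.8986 rad, the forward-azimuth formula gives
θ = atan2( sin Δλ cos φ₂ , cos φ₁ sin φ₂ − sin φ₁ cos φ₂ cos Δλ ) = atan2(-0.1961, -0.3552) = -151.10°.
Adding 360° brings this into [0°, 360°): 209°.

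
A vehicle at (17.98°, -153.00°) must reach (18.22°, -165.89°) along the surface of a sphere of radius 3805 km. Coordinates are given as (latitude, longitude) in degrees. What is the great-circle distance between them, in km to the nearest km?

In radians: φ₁ = 0.3138, φ₂ = 0.3180, Δλ = -12.890° = -0.2250 rad.
cos c = sin φ₁ sin φ₂ + cos φ₁ cos φ₂ cos Δλ = (0.3087)(0.3127) + (0.9512)(0.9499)(0.9748) = 0.97722,
so c = arccos(0.97722) = 0.21384 rad.
Distance = R·c = 3805 × 0.2138 ≈ 814 km.

814 km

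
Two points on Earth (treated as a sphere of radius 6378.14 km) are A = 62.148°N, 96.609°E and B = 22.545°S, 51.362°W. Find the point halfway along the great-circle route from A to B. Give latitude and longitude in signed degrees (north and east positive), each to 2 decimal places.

Central angle δ = 2.3529 rad. Interpolating on the sphere with fraction f = 0.5:
P = [sin((1−f)δ)·A + sin(fδ)·B] / sin δ = 1.3014·A + 1.3014·B in Cartesian coordinates,
giving P = (0.6805, -0.3349, 0.6517), i.e. latitude 40.67°, longitude -26.20°.

40.67°, -26.20°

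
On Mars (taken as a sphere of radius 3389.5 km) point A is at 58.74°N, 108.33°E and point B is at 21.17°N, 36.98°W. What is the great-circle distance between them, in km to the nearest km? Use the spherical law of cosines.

Let φ₁ = 1.0252 rad, φ₂ = 0.3695 rad, and Δλ = -2.5361 rad.
cos c = sin φ₁ sin φ₂ + cos φ₁ cos φ₂ cos Δλ = (0.8548)(0.3611) + (0.5189)(0.9325)(-0.8222) = -0.08918,
so c = arccos(-0.08918) = 1.66009 rad.
Distance = R·c = 3389.5 × 1.6601 ≈ 5627 km.

5627 km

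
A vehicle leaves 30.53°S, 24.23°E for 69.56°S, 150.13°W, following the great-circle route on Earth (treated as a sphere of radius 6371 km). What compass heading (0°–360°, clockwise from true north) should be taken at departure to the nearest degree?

With φ₁ = -0.5328, φ₂ = -1.2141, Δλ = -3.0432 rad, the forward-azimuth formula gives
θ = atan2( sin Δλ cos φ₂ , cos φ₁ sin φ₂ − sin φ₁ cos φ₂ cos Δλ ) = atan2(-0.0343, -0.9837) = -178.00°.
Adding 360° brings this into [0°, 360°): 182°.

182°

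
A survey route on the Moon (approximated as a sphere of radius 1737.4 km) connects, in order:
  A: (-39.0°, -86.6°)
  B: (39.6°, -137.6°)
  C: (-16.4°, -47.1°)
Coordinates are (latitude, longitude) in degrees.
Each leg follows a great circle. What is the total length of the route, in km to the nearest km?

Leg A→B: central angle 1.5951 rad, distance 2771.3 km.
Leg B→C: central angle 1.7583 rad, distance 3054.9 km.
Total: 2771.3 + 3054.9 ≈ 5826 km.

5826 km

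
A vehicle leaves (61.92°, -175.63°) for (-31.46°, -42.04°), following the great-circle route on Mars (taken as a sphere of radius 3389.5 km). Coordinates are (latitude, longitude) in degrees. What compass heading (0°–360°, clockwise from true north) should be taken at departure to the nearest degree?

66°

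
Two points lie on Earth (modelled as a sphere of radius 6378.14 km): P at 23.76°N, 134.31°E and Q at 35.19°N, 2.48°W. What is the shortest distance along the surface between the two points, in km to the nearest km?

12049 km

In radians: φ₁ = 0.4147, φ₂ = 0.6142, Δλ = -136.790° = -2.3874 rad.
cos c = sin φ₁ sin φ₂ + cos φ₁ cos φ₂ cos Δλ = (0.4029)(0.5763) + (0.9152)(0.8172)(-0.7288) = -0.31297,
so c = arccos(-0.31297) = 1.88912 rad.
Distance = R·c = 6378.14 × 1.8891 ≈ 12049 km.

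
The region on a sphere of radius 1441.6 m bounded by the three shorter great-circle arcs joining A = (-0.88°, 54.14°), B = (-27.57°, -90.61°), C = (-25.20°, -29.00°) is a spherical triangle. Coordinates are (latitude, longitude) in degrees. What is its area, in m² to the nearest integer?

875583 m²

Side lengths (central angles): a = 0.9540, b = 1.4559, c = 2.3699 rad; semiperimeter s = 2.3899.
By l'Huilier's theorem, tan(E/4) = √[tan(s/2) tan((s−a)/2) tan((s−b)/2) tan((s−c)/2)], giving spherical excess E = 0.4213 rad.
Area = E·R² = 0.4213 × (1441.6)² ≈ 875583 m².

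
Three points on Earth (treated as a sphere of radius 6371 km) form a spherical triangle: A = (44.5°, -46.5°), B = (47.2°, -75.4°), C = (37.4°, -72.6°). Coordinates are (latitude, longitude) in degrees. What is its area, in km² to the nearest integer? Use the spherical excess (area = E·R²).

1244208 km²

Side lengths (central angles): a = 0.1748, b = 0.3638, c = 0.3524 rad; semiperimeter s = 0.4455.
By l'Huilier's theorem, tan(E/4) = √[tan(s/2) tan((s−a)/2) tan((s−b)/2) tan((s−c)/2)], giving spherical excess E = 0.0307 rad.
Area = E·R² = 0.0307 × (6371)² ≈ 1244208 km².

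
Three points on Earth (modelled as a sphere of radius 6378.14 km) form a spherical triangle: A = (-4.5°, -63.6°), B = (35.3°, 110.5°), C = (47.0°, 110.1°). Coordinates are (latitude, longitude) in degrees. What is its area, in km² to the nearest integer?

3813518 km²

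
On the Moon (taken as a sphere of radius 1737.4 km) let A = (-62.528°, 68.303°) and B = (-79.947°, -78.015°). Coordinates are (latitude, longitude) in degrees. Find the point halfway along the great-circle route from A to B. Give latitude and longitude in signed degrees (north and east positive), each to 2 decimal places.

-79.99°, 51.27°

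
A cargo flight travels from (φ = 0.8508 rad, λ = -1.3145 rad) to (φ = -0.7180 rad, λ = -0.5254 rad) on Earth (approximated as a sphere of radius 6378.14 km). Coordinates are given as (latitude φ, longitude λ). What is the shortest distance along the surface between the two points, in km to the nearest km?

In radians: φ₁ = 0.8508, φ₂ = -0.7180, Δλ = 45.212° = 0.7891 rad.
cos c = sin φ₁ sin φ₂ + cos φ₁ cos φ₂ cos Δλ = (0.7518)(-0.6579) + (0.6594)(0.7531)(0.7045) = -0.14476,
so c = arccos(-0.14476) = 1.71606 rad.
Distance = R·c = 6378.14 × 1.7161 ≈ 10945 km.

10945 km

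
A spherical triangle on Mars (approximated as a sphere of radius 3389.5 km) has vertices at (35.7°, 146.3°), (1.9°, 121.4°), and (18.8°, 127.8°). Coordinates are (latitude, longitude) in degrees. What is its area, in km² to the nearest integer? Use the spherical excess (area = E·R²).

256788 km²

Side lengths (central angles): a = 0.3146, b = 0.4101, c = 0.7143 rad; semiperimeter s = 0.7195.
By l'Huilier's theorem, tan(E/4) = √[tan(s/2) tan((s−a)/2) tan((s−b)/2) tan((s−c)/2)], giving spherical excess E = 0.0224 rad.
Area = E·R² = 0.0224 × (3389.5)² ≈ 256788 km².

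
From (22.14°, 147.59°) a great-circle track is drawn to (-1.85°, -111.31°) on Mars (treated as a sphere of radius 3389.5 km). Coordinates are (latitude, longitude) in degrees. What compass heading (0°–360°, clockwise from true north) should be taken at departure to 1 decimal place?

87.5°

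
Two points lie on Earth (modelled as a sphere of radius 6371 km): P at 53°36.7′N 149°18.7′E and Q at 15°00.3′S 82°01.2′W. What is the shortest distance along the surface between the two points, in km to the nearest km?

13844 km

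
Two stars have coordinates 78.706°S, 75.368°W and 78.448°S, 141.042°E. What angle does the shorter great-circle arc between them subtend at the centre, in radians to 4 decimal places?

0.3785 rad

In radians: φ₁ = -1.3737, φ₂ = -1.3692, Δλ = -143.590° = -2.5061 rad.
Haversine: a = sin²(Δφ/2) + cos φ₁ cos φ₂ sin²(Δλ/2) = 0.0000 + (0.1958)(0.2003)(0.9024) = 0.03540.
Central angle c = 2·arcsin(√a) = 0.37853 rad.
So the angular separation is 0.3785 rad.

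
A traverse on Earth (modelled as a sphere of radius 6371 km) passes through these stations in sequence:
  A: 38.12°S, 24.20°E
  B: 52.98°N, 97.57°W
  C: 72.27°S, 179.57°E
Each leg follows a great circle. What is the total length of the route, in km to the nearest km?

30630 km

Leg A→B: central angle 2.4073 rad, distance 15336.6 km.
Leg B→C: central angle 2.4005 rad, distance 15293.4 km.
Total: 15336.6 + 15293.4 ≈ 30630 km.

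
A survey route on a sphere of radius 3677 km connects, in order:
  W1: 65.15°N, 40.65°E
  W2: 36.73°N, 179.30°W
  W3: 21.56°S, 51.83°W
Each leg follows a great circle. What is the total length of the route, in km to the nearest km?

Leg W1→W2: central angle 1.2823 rad, distance 4715.2 km.
Leg W2→W3: central angle 2.3094 rad, distance 8491.5 km.
Total: 4715.2 + 8491.5 ≈ 13207 km.

13207 km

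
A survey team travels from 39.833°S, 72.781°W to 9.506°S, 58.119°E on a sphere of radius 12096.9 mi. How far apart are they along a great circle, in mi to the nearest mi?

23849 mi

In radians: φ₁ = -0.6952, φ₂ = -0.1659, Δλ = 130.900° = 2.2846 rad.
cos c = sin φ₁ sin φ₂ + cos φ₁ cos φ₂ cos Δλ = (-0.6406)(-0.1652) + (0.7679)(0.9863)(-0.6547) = -0.39009,
so c = arccos(-0.39009) = 1.97153 rad.
Distance = R·c = 12096.9 × 1.9715 ≈ 23849 mi.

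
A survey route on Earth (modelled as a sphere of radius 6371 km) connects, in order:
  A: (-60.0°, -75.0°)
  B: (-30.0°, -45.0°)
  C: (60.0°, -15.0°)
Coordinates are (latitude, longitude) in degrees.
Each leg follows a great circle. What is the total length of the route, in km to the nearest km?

Leg A→B: central angle 0.6300 rad, distance 4013.9 km.
Leg B→C: central angle 1.6288 rad, distance 10377.3 km.
Total: 4013.9 + 10377.3 ≈ 14391 km.

14391 km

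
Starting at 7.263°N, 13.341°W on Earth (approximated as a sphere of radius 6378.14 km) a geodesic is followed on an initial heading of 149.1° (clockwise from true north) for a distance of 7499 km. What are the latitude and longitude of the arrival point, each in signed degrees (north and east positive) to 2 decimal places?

Angular distance δ = d/R = 7499/6378.14 = 1.17573 rad; initial bearing θ = 2.6023 rad.
sin φ₂ = sin φ₁ cos δ + cos φ₁ sin δ cos θ = (0.1264)(0.3849) + (0.9920)(0.9230)(-0.8581) = -0.7370, so φ₂ = -47.47°.
Δλ = atan2(sin θ sin δ cos φ₁, cos δ − sin φ₁ sin φ₂) = atan2(0.4702, 0.4780) = 44.525°.
λ₂ = -13.341° + 44.525° = 31.18°.

-47.47°, 31.18°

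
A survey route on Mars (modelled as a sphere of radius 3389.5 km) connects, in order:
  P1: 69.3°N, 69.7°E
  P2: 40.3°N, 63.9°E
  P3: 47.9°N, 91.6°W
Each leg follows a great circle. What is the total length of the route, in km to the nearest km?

7000 km

Leg P1→P2: central angle 0.5090 rad, distance 1725.2 km.
Leg P2→P3: central angle 1.5562 rad, distance 5274.6 km.
Total: 1725.2 + 5274.6 ≈ 7000 km.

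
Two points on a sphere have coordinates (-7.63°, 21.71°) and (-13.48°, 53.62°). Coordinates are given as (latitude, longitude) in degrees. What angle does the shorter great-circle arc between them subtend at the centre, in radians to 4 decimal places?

0.5564 rad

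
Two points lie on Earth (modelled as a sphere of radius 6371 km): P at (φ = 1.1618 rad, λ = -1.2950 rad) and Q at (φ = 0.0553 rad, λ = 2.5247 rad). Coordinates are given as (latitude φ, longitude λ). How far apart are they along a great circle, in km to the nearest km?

Let φ₁ = 1.1618 rad, φ₂ = 0.0553 rad, and Δλ = -2.4635 rad.
Haversine: a = sin²(Δφ/2) + cos φ₁ cos φ₂ sin²(Δλ/2) = 0.2761 + (0.3977)(0.9985)(0.8894) = 0.62926.
Central angle c = 2·arcsin(√a) = 1.83228 rad.
Distance = R·c = 6371 × 1.8323 ≈ 11673 km.

11673 km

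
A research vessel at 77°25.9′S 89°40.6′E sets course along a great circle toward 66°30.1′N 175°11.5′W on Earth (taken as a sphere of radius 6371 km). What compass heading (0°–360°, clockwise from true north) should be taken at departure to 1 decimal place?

67.5°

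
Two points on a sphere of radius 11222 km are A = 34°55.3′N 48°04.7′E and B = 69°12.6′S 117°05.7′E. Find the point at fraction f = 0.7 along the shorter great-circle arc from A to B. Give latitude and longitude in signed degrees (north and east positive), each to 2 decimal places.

-41.46°, 77.02°

The central angle between A and B is δ = 2.0164 rad.
With f = 0.7, the slerp weights are sin((1−f)δ)/sin δ = 0.6302 and sin(fδ)/sin δ = 1.0942.
Weighted sum of the unit vectors: (0.6302)·(0.5478,0.6101,0.5725) + (1.0942)·(-0.1617,0.3160,-0.9349) = (0.1684, 0.7302, -0.6621).
Converting back: φ = atan2(z, √(x²+y²)) = -41.46°, λ = atan2(y, x) = 77.02°.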